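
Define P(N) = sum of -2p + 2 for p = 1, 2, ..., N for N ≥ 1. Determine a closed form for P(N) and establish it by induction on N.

We claim P(N) = -N(N - 1) for all N ≥ 1.
Base case (N = 1): P(1) = 0, and the closed form gives 0. They agree.
For the inductive step, assume it holds for an arbitrary p ≥ 1, so P(p) = p(-p + 1).
Then P(p+1) = P(p) + (-2p) = (p(-p + 1)) + (-2p).
Simplifying, P(p+1) = -p(p + 1) = -(p+1)((p+1) - 1),
which is the closed form with N = p+1.
This completes the induction.

P(N) = -N(N - 1)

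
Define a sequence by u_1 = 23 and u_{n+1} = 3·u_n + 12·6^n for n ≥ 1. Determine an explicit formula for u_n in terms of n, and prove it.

u_n = -3^(n - 1) + 4·6^n

Computing the first terms: u_1 = 23, u_2 = 141, u_3 = 855. This suggests u_n = -3^(n - 1) + 4·6^n.
For the base case n = 1: the formula gives 23 = 23 = u_1.
For the inductive step, assume it holds for an arbitrary r ≥ 1, so u_r = -3^(r - 1) + 4·6^r.
Then u_{r+1} = 3·u_r + 12·6^r = 3·(-3^(r - 1) + 4·6^r) + 12·6^r = -3^r + 4·6^(r + 1) = -3^((r+1) - 1) + 4·6^(r+1),
which is the claimed formula at n = r+1.
By the principle of mathematical induction, the result holds for all n ≥ 1.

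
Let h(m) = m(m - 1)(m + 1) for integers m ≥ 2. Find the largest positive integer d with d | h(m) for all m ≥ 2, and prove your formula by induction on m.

Computing the first values: h(2) = 6 and h(3) = 24; gcd(6, 24) = 6, so d ≤ 6.
We prove 6 | m(m - 1)(m + 1) for all m ≥ 2 by induction on m.
When m = 2: h(2) = 6 = 6·(1), so 6 | h(2).
Inductive step: assume the claim holds for m = p, i.e. 6 | h(p). Then
h(p+1) − h(p) = p·(p+1)·(p+2) − (p-1)·p·(p+1) = p·(p+1)·[(p+2) − (p-1)] = 3·p·(p+1). The product of 2 consecutive integers is divisible by (2)! = 2, so h(p+1) − h(p) is divisible by 3·2 = 6. By the inductive hypothesis 6 | h(p), hence 6 | h(p+1).
By induction, the statement is established for all m ≥ 2.
Therefore the largest such d is 6.

d = 6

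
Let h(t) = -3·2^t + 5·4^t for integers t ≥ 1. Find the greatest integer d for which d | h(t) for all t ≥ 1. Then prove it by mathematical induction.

Computing the first values: h(1) = 14 and h(2) = 68; gcd(14, 68) = 2, so d ≤ 2.
We prove 2 | -3·2^t + 5·4^t for all t ≥ 1 by induction on t.
Base case (t = 1): h(1) = 14 = 2·(7), so 2 | h(1).
Inductive step: suppose the statement holds for some j ≥ 1, i.e. 2 | h(j). Then
h(j+1) − 4·h(j) = (-3·2^(j+1) + 5·4^(j+1)) − 4·(-3·2^j + 5·4^j) = (-3)·2^j·(2 − 4) = (6)·2^j. Since 2 | h(j) by the inductive hypothesis, 2 | 4·h(j); and 2 | 6 since 6 = 2·3. Therefore 2 | h(j+1).
This completes the induction.
Therefore the largest such d is 2.

d = 2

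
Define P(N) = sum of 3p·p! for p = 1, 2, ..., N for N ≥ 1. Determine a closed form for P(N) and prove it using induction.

P(N) = (3N + 3)N! - 3

We claim P(N) = (3N + 3)N! - 3 for all N ≥ 1.
When N = 1: P(1) = 3, and the closed form gives 3. They agree.
For the inductive step, assume it holds for an arbitrary p ≥ 1, so P(p) = (3p + 3)p! - 3.
Then P(p+1) = P(p) + (3(p + 1)(p + 1)!) = ((3p + 3)p! - 3) + (3(p + 1)(p + 1)!).
Simplifying, P(p+1) = (3(p+1) + 3)(p+1)! - 3,
which is the closed form with N = p+1.
Hence, by induction on N, the claim holds for every N ≥ 1.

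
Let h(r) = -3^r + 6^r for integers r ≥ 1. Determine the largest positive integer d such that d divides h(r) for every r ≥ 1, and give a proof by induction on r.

d = 3

Computing the first values: h(1) = 3 and h(2) = 27; gcd(3, 27) = 3, so d ≤ 3.
We prove 3 | -3^r + 6^r for all r ≥ 1 by induction on r.
Base case (r = 1): h(1) = 3 = 3·(1), so 3 | h(1).
Suppose the result is true for r = k, i.e. 3 | h(k). Then
6^{k+1} − 3^{k+1} = 6·6^k − 3·3^k = 6·(6^k − 3^k) + (3)·3^k. The first term is divisible by 3 by the inductive hypothesis, and the second term (3)·3^k is divisible by 3 since 3 | 3. Hence 3 | h(k+1).
By the principle of mathematical induction, the result holds for all r ≥ 1.
Therefore the largest such d is 3.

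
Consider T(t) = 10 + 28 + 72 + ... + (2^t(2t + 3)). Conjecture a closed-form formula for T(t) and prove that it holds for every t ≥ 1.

T(t) = 2·2^t(2t + 1) - 2

We claim T(t) = 2·2^t(2t + 1) - 2 for all t ≥ 1.
Base step (t = 1): T(1) = 10, and the closed form gives 10. They agree.
Suppose the result is true for t = m, so T(m) = 2·2^m(2m + 1) - 2.
Then T(m+1) = T(m) + (2^(m + 1)(2m + 5)) = (2·2^m(2m + 1) - 2) + (2^(m + 1)(2m + 5)).
Simplifying, T(m+1) = 8·2^m·m + 12·2^m - 2 = 2·2^(m+1)(2(m+1) + 1) - 2,
which is the closed form with t = m+1.
By the principle of mathematical induction, the result holds for all t ≥ 1.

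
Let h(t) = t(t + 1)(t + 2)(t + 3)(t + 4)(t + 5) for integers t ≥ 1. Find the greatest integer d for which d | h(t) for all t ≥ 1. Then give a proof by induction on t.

d = 720

Computing the first values: h(1) = 720 and h(2) = 5040; gcd(720, 5040) = 720, so d ≤ 720.
We prove 720 | t(t + 1)(t + 2)(t + 3)(t + 4)(t + 5) for all t ≥ 1 by induction on t.
For the base case t = 1: h(1) = 720 = 720·(1), so 720 | h(1).
Inductive step: assume the claim holds for t = r, i.e. 720 | h(r). Then
h(r+1) − h(r) = (r+1)·(r+2)·(r+3)·(r+4)·(r+5)·(r+6) − r·(r+1)·(r+2)·(r+3)·(r+4)·(r+5) = (r+1)·(r+2)·(r+3)·(r+4)·(r+5)·[(r+6) − r] = 6·(r+1)·(r+2)·(r+3)·(r+4)·(r+5). The product of 5 consecutive integers is divisible by (5)! = 120, so h(r+1) − h(r) is divisible by 6·120 = 720. By the inductive hypothesis 720 | h(r), hence 720 | h(r+1).
This completes the induction.
Therefore the largest such d is 720.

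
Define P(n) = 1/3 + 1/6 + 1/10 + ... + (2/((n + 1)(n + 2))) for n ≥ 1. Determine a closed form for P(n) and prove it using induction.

We claim P(n) = n/(n + 2) for all n ≥ 1.
For the base case n = 1: P(1) = 1/3, and the closed form gives 1/3. They agree.
Inductive step: suppose the statement holds for some k ≥ 1, so P(k) = k/(k + 2).
Then P(k+1) = P(k) + (2/((k + 2)(k + 3))) = (k/(k + 2)) + (2/((k + 2)(k + 3))).
Simplifying, P(k+1) = (k + 1)/(k + 3) = (k+1)/((k+1) + 2),
which is the closed form with n = k+1.
This completes the induction.

P(n) = n/(n + 2)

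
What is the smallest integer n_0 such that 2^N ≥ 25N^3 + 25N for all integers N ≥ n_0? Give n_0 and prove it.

n_0 = 17

At N = 16: 65536 < 102800, so the inequality fails and n_0 ≥ 17. We prove 2^N ≥ 25N^3 + 25N for all N ≥ 17.
Base case (N = 17): 2^N = 131072 and 25N^3 + 25N = 123250, so 131072 ≥ 123250.
Inductive step: assume the claim holds for N = i, so 2^i ≥ 25i^3 + 25i.
Then 2^(i + 1) = 2·(2^i) ≥ 2·(25i^3 + 25i).
Also, for i ≥ 17 we have 2·(25i^3 + 25i) ≥ 25(i+1)^3 + 25(i+1), since 2·(25i^3 + 25i) − (25(i+1)^3 + 25(i+1)) = 25i^3 - 75i^2 - 50i - 50, which is nonnegative for all i ≥ 17.
Combining, 2^(i + 1) ≥ 25(i+1)^3 + 25(i+1).
By the principle of mathematical induction, the result holds for all N ≥ 17.
Hence the smallest such n_0 is 17.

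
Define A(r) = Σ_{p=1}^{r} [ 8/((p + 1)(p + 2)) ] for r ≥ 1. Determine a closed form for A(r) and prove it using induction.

A(r) = 4r/(r + 2)

We claim A(r) = 4r/(r + 2) for all r ≥ 1.
Base case (r = 1): A(1) = 4/3, and the closed form gives 4/3. They agree.
Inductive step: suppose the statement holds for some p ≥ 1, so A(p) = 4p/(p + 2).
Then A(p+1) = A(p) + (8/((p + 2)(p + 3))) = (4p/(p + 2)) + (8/((p + 2)(p + 3))).
Simplifying, A(p+1) = 4(p + 1)/(p + 3) = 4(p+1)/((p+1) + 2),
which is the closed form with r = p+1.
This completes the induction.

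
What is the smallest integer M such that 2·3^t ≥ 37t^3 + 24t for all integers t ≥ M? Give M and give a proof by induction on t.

At t = 8: 13122 < 19136, so the inequality fails and M ≥ 9. We prove 2·3^t ≥ 37t^3 + 24t for all t ≥ 9.
Base case (t = 9): 2·3^t = 39366 and 37t^3 + 24t = 27189, so 39366 ≥ 27189.
Inductive step: assume the claim holds for t = k, so 2·3^k ≥ 37k^3 + 24k.
Then 2·3^(k + 1) = 3·(2·3^k) ≥ 3·(37k^3 + 24k).
Also, for k ≥ 9 we have 3·(37k^3 + 24k) ≥ 37(k+1)^3 + 24(k+1), since 3·(37k^3 + 24k) − (37(k+1)^3 + 24(k+1)) = 74k^3 - 111k^2 - 63k - 61, which is nonnegative for all k ≥ 9.
Combining, 2·3^(k + 1) ≥ 37(k+1)^3 + 24(k+1).
Hence, by induction on t, the claim holds for every t ≥ 9.
Hence the smallest such M is 9.

M = 9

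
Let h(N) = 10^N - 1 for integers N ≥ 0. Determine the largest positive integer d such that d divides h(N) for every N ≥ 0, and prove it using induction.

d = 9

Computing the first values: h(0) = 0 and h(1) = 9; gcd(0, 9) = 9, so d ≤ 9.
We prove 9 | 10^N - 1 for all N ≥ 0 by induction on N.
For the base case N = 0: h(0) = 0 = 9·(0), so 9 | h(0).
Inductive step: assume the claim holds for N = j, i.e. 9 | h(j). Then
h(j+1) = 10^(j+1) - 1 = 10·(10^j - 1) + 9 = 10·h(j) + 9. The first term is divisible by 9 by the inductive hypothesis, and 9 is divisible by 9. Hence 9 | h(j+1).
This completes the induction.
Therefore the largest such d is 9.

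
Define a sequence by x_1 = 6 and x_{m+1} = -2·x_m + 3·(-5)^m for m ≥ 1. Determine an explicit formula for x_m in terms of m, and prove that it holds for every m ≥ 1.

x_m = (-2)^(m - 1) - (-5)^m

Computing the first terms: x_1 = 6, x_2 = -27, x_3 = 129. This suggests x_m = (-2)^(m - 1) - (-5)^m.
When m = 1: the formula gives 6 = 6 = x_1.
Inductive step: assume the claim holds for m = j, so x_j = (-2)^(j - 1) - (-5)^j.
Then x_{j+1} = -2·x_j + 3·(-5)^j = -2·((-2)^(j - 1) - (-5)^j) + 3·(-5)^j = (-2)^j - (-5)^(j + 1) = (-2)^((j+1) - 1) - (-5)^(j+1),
which is the claimed formula at m = j+1.
By the principle of mathematical induction, the result holds for all m ≥ 1.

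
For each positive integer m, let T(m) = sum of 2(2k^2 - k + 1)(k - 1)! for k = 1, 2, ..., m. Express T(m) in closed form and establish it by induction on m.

We claim T(m) = (4m + 2)m! - 2 for all m ≥ 1.
For the base case m = 1: T(1) = 4, and the closed form gives 4. They agree.
For the inductive step, assume it holds for an arbitrary k ≥ 1, so T(k) = (4k + 2)k! - 2.
Then T(k+1) = T(k) + (2(2k^2 + 3k + 2)k!) = ((4k + 2)k! - 2) + (2(2k^2 + 3k + 2)k!).
Simplifying, T(k+1) = (4(k+1) + 2)(k+1)! - 2,
which is the closed form with m = k+1.
Hence, by induction on m, the claim holds for every m ≥ 1.

T(m) = (4m + 2)m! - 2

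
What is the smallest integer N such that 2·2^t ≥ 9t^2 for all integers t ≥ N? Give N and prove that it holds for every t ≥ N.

At t = 8: 512 < 576, so the inequality fails and N ≥ 9. We prove 2·2^t ≥ 9t^2 for all t ≥ 9.
Base step (t = 9): 2·2^t = 1024 and 9t^2 = 729, so 1024 ≥ 729.
Inductive step: assume the claim holds for t = i, so 2·2^i ≥ 9i^2.
Then 2·2^(i + 1) = 2·(2·2^i) ≥ 2·(9i^2).
Also, for i ≥ 9 we have 2·(9i^2) ≥ 9(i+1)^2, since 2 ≥ (1 + 1/i)^2 for all i ≥ 9.
Combining, 2·2^(i + 1) ≥ 9(i+1)^2.
By induction, the statement is established for all t ≥ 9.
Hence the smallest such N is 9.

N = 9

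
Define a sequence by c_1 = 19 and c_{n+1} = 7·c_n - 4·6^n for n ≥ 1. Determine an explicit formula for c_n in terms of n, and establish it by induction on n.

Computing the first terms: c_1 = 19, c_2 = 109, c_3 = 619. This suggests c_n = 4·6^n - 5·7^(n - 1).
Base case (n = 1): the formula gives 19 = 19 = c_1.
Suppose the result is true for n = k, so c_k = 4·6^k - 5·7^(k - 1).
Then c_{k+1} = 7·c_k - 4·6^k = 7·(4·6^k - 5·7^(k - 1)) - 4·6^k = 4·6^(k + 1) - 5·7^k = 4·6^(k+1) - 5·7^((k+1) - 1),
which is the claimed formula at n = k+1.
This completes the induction.

c_n = 4·6^n - 5·7^(n - 1)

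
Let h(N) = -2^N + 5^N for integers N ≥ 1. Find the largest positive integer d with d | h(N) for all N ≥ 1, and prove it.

Computing the first values: h(1) = 3 and h(2) = 21; gcd(3, 21) = 3, so d ≤ 3.
We prove 3 | -2^N + 5^N for all N ≥ 1 by induction on N.
When N = 1: h(1) = 3 = 3·(1), so 3 | h(1).
Suppose the result is true for N = k, i.e. 3 | h(k). Then
5^{k+1} − 2^{k+1} = 5·5^k − 2·2^k = 5·(5^k − 2^k) + (3)·2^k. The first term is divisible by 3 by the inductive hypothesis, and the second term (3)·2^k is divisible by 3 since 3 | 3. Hence 3 | h(k+1).
Hence, by induction on N, the claim holds for every N ≥ 1.
Therefore the largest such d is 3.

d = 3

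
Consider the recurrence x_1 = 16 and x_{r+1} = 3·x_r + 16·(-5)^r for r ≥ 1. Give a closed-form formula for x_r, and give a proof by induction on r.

x_r = -2(-5)^r + 2·3^r

Computing the first terms: x_1 = 16, x_2 = -32, x_3 = 304. This suggests x_r = -2(-5)^r + 2·3^r.
Base step (r = 1): the formula gives 16 = 16 = x_1.
For the inductive step, assume it holds for an arbitrary m ≥ 1, so x_m = -2(-5)^m + 2·3^m.
Then x_{m+1} = 3·x_m + 16·(-5)^m = 3·(-2(-5)^m + 2·3^m) + 16·(-5)^m = -2(-5)^(m + 1) + 2·3^(m + 1),
which is the claimed formula at r = m+1.
By the principle of mathematical induction, the result holds for all r ≥ 1.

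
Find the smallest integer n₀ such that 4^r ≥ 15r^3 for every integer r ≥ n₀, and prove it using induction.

n₀ = 6

At r = 5: 1024 < 1875, so the inequality fails and n₀ ≥ 6. We prove 4^r ≥ 15r^3 for all r ≥ 6.
Base case (r = 6): 4^r = 4096 and 15r^3 = 3240, so 4096 ≥ 3240.
Inductive step: suppose the statement holds for some j ≥ 6, so 4^j ≥ 15j^3.
Then 4^(j + 1) = 4·(4^j) ≥ 4·(15j^3).
Also, for j ≥ 6 we have 4·(15j^3) ≥ 15(j+1)^3, since 4 ≥ (1 + 1/j)^3 for all j ≥ 6.
Combining, 4^(j + 1) ≥ 15(j+1)^3.
Hence, by induction on r, the claim holds for every r ≥ 6.
Hence the smallest such n₀ is 6.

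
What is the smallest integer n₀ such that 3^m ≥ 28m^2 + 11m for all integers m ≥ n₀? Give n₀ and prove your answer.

At m = 6: 729 < 1074, so the inequality fails and n₀ ≥ 7. We prove 3^m ≥ 28m^2 + 11m for all m ≥ 7.
Base step (m = 7): 3^m = 2187 and 28m^2 + 11m = 1449, so 2187 ≥ 1449.
Inductive step: assume the claim holds for m = r, so 3^r ≥ 28r^2 + 11r.
Then 3^(r + 1) = 3·(3^r) ≥ 3·(28r^2 + 11r).
Also, for r ≥ 7 we have 3·(28r^2 + 11r) ≥ 28(r+1)^2 + 11(r+1), since 3·(28r^2 + 11r) − (28(r+1)^2 + 11(r+1)) = 56r^2 - 34r - 39, which is nonnegative for all r ≥ 7.
Combining, 3^(r + 1) ≥ 28(r+1)^2 + 11(r+1).
By induction, the statement is established for all m ≥ 7.
Hence the smallest such n₀ is 7.

n₀ = 7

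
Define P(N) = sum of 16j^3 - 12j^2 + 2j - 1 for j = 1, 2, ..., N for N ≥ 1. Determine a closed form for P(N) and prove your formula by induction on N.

We claim P(N) = N(4N^3 + 4N^2 - N - 2) for all N ≥ 1.
Base case (N = 1): P(1) = 5, and the closed form gives 5. They agree.
Inductive step: suppose the statement holds for some j ≥ 1, so P(j) = j(4j^3 + 4j^2 - j - 2).
Then P(j+1) = P(j) + (16j^3 + 36j^2 + 26j + 5) = (j(4j^3 + 4j^2 - j - 2)) + (16j^3 + 36j^2 + 26j + 5).
Simplifying, P(j+1) = (j + 1)(4j^3 + 16j^2 + 19j + 5) = (j+1)(4(j+1)^3 + 4(j+1)^2 - (j+1) - 2),
which is the closed form with N = j+1.
Hence, by induction on N, the claim holds for every N ≥ 1.

P(N) = N(4N^3 + 4N^2 - N - 2)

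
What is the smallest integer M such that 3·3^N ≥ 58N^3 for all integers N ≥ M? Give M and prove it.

M = 9

At N = 8: 19683 < 29696, so the inequality fails and M ≥ 9. We prove 3·3^N ≥ 58N^3 for all N ≥ 9.
Base case (N = 9): 3·3^N = 59049 and 58N^3 = 42282, so 59049 ≥ 42282.
Inductive step: assume the claim holds for N = m, so 3·3^m ≥ 58m^3.
Then 3·3^(m + 1) = 3·(3·3^m) ≥ 3·(58m^3).
Also, for m ≥ 9 we have 3·(58m^3) ≥ 58(m+1)^3, since 3 ≥ (1 + 1/m)^3 for all m ≥ 9.
Combining, 3·3^(m + 1) ≥ 58(m+1)^3.
By the principle of mathematical induction, the result holds for all N ≥ 9.
Hence the smallest such M is 9.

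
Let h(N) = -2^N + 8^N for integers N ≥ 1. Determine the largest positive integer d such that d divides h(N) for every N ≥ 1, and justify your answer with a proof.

d = 6

Computing the first values: h(1) = 6 and h(2) = 60; gcd(6, 60) = 6, so d ≤ 6.
We prove 6 | -2^N + 8^N for all N ≥ 1 by induction on N.
For the base case N = 1: h(1) = 6 = 6·(1), so 6 | h(1).
For the inductive step, assume it holds for an arbitrary m ≥ 1, i.e. 6 | h(m). Then
8^{m+1} − 2^{m+1} = 8·8^m − 2·2^m = 8·(8^m − 2^m) + (6)·2^m. The first term is divisible by 6 by the inductive hypothesis, and the second term (6)·2^m is divisible by 6 since 6 | 6. Hence 6 | h(m+1).
By the principle of mathematical induction, the result holds for all N ≥ 1.
Therefore the largest such d is 6.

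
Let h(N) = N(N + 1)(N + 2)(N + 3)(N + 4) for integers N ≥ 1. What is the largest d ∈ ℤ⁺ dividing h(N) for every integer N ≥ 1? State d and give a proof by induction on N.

d = 120

Computing the first values: h(1) = 120 and h(2) = 720; gcd(120, 720) = 120, so d ≤ 120.
We prove 120 | N(N + 1)(N + 2)(N + 3)(N + 4) for all N ≥ 1 by induction on N.
When N = 1: h(1) = 120 = 120·(1), so 120 | h(1).
For the inductive step, assume it holds for an arbitrary j ≥ 1, i.e. 120 | h(j). Then
h(j+1) − h(j) = (j+1)·(j+2)·(j+3)·(j+4)·(j+5) − j·(j+1)·(j+2)·(j+3)·(j+4) = (j+1)·(j+2)·(j+3)·(j+4)·[(j+5) − j] = 5·(j+1)·(j+2)·(j+3)·(j+4). The product of 4 consecutive integers is divisible by (4)! = 24, so h(j+1) − h(j) is divisible by 5·24 = 120. By the inductive hypothesis 120 | h(j), hence 120 | h(j+1).
Hence, by induction on N, the claim holds for every N ≥ 1.
Therefore the largest such d is 120.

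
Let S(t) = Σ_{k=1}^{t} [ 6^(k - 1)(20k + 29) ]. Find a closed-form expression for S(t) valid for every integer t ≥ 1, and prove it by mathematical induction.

S(t) = 6^t(4t + 5) - 5

We claim S(t) = 6^t(4t + 5) - 5 for all t ≥ 1.
For the base case t = 1: S(1) = 49, and the closed form gives 49. They agree.
Inductive step: assume the claim holds for t = k, so S(k) = 6^k(4k + 5) - 5.
Then S(k+1) = S(k) + (6^k(20k + 49)) = (6^k(4k + 5) - 5) + (6^k(20k + 49)).
Simplifying, S(k+1) = 24·6^k·k + 54·6^k - 5 = 6^(k+1)(4(k+1) + 5) - 5,
which is the closed form with t = k+1.
This completes the induction.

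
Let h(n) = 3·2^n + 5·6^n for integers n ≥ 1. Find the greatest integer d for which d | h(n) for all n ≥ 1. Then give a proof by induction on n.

d = 12

Computing the first values: h(1) = 36 and h(2) = 192; gcd(36, 192) = 12, so d ≤ 12.
We prove 12 | 3·2^n + 5·6^n for all n ≥ 1 by induction on n.
Base step (n = 1): h(1) = 36 = 12·(3), so 12 | h(1).
Suppose the result is true for n = r, i.e. 12 | h(r). Then
h(r+1) − 6·h(r) = (3·2^(r+1) + 5·6^(r+1)) − 6·(3·2^r + 5·6^r) = (3)·2^r·(2 − 6) = (-12)·2^r. Since 12 | h(r) by the inductive hypothesis, 12 | 6·h(r); and 12 | -12 since -12 = 12·-1. Therefore 12 | h(r+1).
By induction, the statement is established for all n ≥ 1.
Therefore the largest such d is 12.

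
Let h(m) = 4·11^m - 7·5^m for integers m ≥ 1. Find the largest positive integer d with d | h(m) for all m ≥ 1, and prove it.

Computing the first values: h(1) = 9 and h(2) = 309; gcd(9, 309) = 3, so d ≤ 3.
We prove 3 | 4·11^m - 7·5^m for all m ≥ 1 by induction on m.
Base case (m = 1): h(1) = 9 = 3·(3), so 3 | h(1).
For the inductive step, assume it holds for an arbitrary k ≥ 1, i.e. 3 | h(k). Then
h(k+1) − 11·h(k) = (4·11^(k+1) - 7·5^(k+1)) − 11·(4·11^k - 7·5^k) = (-7)·5^k·(5 − 11) = (42)·5^k. Since 3 | h(k) by the inductive hypothesis, 3 | 11·h(k); and 3 | 42 since 42 = 3·14. Therefore 3 | h(k+1).
This completes the induction.
Therefore the largest such d is 3.

d = 3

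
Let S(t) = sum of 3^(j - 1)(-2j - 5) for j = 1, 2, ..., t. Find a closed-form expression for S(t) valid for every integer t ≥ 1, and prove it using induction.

S(t) = -3^t(t + 2) + 2

We claim S(t) = -3^t(t + 2) + 2 for all t ≥ 1.
For the base case t = 1: S(1) = -7, and the closed form gives -7. They agree.
Suppose the result is true for t = j, so S(j) = -3^j(j + 2) + 2.
Then S(j+1) = S(j) + (3^j(-2j - 7)) = (-3^j(j + 2) + 2) + (3^j(-2j - 7)).
Simplifying, S(j+1) = -3^(j + 1)j - 3^(j + 2) + 2 = -3^(j+1)((j+1) + 2) + 2,
which is the closed form with t = j+1.
By the principle of mathematical induction, the result holds for all t ≥ 1.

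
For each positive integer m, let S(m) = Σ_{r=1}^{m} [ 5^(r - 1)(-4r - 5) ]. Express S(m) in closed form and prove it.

S(m) = -5^m(m + 1) + 1

We claim S(m) = -5^m(m + 1) + 1 for all m ≥ 1.
When m = 1: S(1) = -9, and the closed form gives -9. They agree.
Inductive step: assume the claim holds for m = r, so S(r) = -5^r(r + 1) + 1.
Then S(r+1) = S(r) + (5^r(-4r - 9)) = (-5^r(r + 1) + 1) + (5^r(-4r - 9)).
Simplifying, S(r+1) = -5·5^r·r - 10·5^r + 1 = -5^(r+1)((r+1) + 1) + 1,
which is the closed form with m = r+1.
By the principle of mathematical induction, the result holds for all m ≥ 1.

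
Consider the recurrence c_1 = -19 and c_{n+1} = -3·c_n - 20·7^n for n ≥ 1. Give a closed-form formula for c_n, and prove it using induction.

c_n = -5(-3)^(n - 1) - 2·7^n

Computing the first terms: c_1 = -19, c_2 = -83, c_3 = -731. This suggests c_n = -5(-3)^(n - 1) - 2·7^n.
Base case (n = 1): the formula gives -19 = -19 = c_1.
For the inductive step, assume it holds for an arbitrary p ≥ 1, so c_p = -5(-3)^(p - 1) - 2·7^p.
Then c_{p+1} = -3·c_p - 20·7^p = -3·(-5(-3)^(p - 1) - 2·7^p) - 20·7^p = -5(-3)^p - 2·7^(p + 1) = -5(-3)^((p+1) - 1) - 2·7^(p+1),
which is the claimed formula at n = p+1.
By the principle of mathematical induction, the result holds for all n ≥ 1.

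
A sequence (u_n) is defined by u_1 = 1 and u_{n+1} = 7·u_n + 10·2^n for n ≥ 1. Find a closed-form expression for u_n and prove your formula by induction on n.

Computing the first terms: u_1 = 1, u_2 = 27, u_3 = 229. This suggests u_n = -2^(n + 1) + 5·7^(n - 1).
Base case (n = 1): the formula gives 1 = 1 = u_1.
For the inductive step, assume it holds for an arbitrary m ≥ 1, so u_m = -2^(m + 1) + 5·7^(m - 1).
Then u_{m+1} = 7·u_m + 10·2^m = 7·(-2^(m + 1) + 5·7^(m - 1)) + 10·2^m = -2^(m + 2) + 5·7^m = -2^((m+1) + 1) + 5·7^((m+1) - 1),
which is the claimed formula at n = m+1.
Hence, by induction on n, the claim holds for every n ≥ 1.

u_n = -2^(n + 1) + 5·7^(n - 1)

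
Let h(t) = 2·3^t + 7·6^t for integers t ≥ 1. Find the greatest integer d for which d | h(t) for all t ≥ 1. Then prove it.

Computing the first values: h(1) = 48 and h(2) = 270; gcd(48, 270) = 6, so d ≤ 6.
We prove 6 | 2·3^t + 7·6^t for all t ≥ 1 by induction on t.
Base case (t = 1): h(1) = 48 = 6·(8), so 6 | h(1).
Inductive step: assume the claim holds for t = j, i.e. 6 | h(j). Then
h(j+1) − 6·h(j) = (2·3^(j+1) + 7·6^(j+1)) − 6·(2·3^j + 7·6^j) = (2)·3^j·(3 − 6) = (-6)·3^j. Since 6 | h(j) by the inductive hypothesis, 6 | 6·h(j); and 6 | -6 since -6 = 6·-1. Therefore 6 | h(j+1).
Hence, by induction on t, the claim holds for every t ≥ 1.
Therefore the largest such d is 6.

d = 6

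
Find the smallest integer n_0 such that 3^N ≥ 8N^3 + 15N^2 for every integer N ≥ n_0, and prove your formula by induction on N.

At N = 7: 2187 < 3479, so the inequality fails and n_0 ≥ 8. We prove 3^N ≥ 8N^3 + 15N^2 for all N ≥ 8.
Base step (N = 8): 3^N = 6561 and 8N^3 + 15N^2 = 5056, so 6561 ≥ 5056.
For the inductive step, assume it holds for an arbitrary k ≥ 8, so 3^k ≥ 8k^3 + 15k^2.
Then 3^(k + 1) = 3·(3^k) ≥ 3·(8k^3 + 15k^2).
Also, for k ≥ 8 we have 3·(8k^3 + 15k^2) ≥ 8(k+1)^3 + 15(k+1)^2, since 3·(8k^3 + 15k^2) − (8(k+1)^3 + 15(k+1)^2) = 16k^3 + 6k^2 - 54k - 23, which is nonnegative for all k ≥ 8.
Combining, 3^(k + 1) ≥ 8(k+1)^3 + 15(k+1)^2.
By the principle of mathematical induction, the result holds for all N ≥ 8.
Hence the smallest such n_0 is 8.

n_0 = 8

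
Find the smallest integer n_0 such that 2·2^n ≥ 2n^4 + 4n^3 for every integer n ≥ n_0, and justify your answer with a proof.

At n = 16: 131072 < 147456, so the inequality fails and n_0 ≥ 17. We prove 2·2^n ≥ 2n^4 + 4n^3 for all n ≥ 17.
For the base case n = 17: 2·2^n = 262144 and 2n^4 + 4n^3 = 186694, so 262144 ≥ 186694.
Suppose the result is true for n = m, so 2·2^m ≥ 2m^4 + 4m^3.
Then 2·2^(m + 1) = 2·(2·2^m) ≥ 2·(2m^4 + 4m^3).
Also, for m ≥ 17 we have 2·(2m^4 + 4m^3) ≥ 2(m+1)^4 + 4(m+1)^3, since 2·(2m^4 + 4m^3) − (2(m+1)^4 + 4(m+1)^3) = 2m^4 - 4m^3 - 24m^2 - 20m - 6, which is nonnegative for all m ≥ 17.
Combining, 2·2^(m + 1) ≥ 2(m+1)^4 + 4(m+1)^3.
This completes the induction.
Hence the smallest such n_0 is 17.

n_0 = 17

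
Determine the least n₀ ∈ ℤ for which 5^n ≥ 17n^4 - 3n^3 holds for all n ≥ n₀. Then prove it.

n₀ = 7

At n = 6: 15625 < 21384, so the inequality fails and n₀ ≥ 7. We prove 5^n ≥ 17n^4 - 3n^3 for all n ≥ 7.
Base step (n = 7): 5^n = 78125 and 17n^4 - 3n^3 = 39788, so 78125 ≥ 39788.
For the inductive step, assume it holds for an arbitrary i ≥ 7, so 5^i ≥ 17i^4 - 3i^3.
Then 5^(i + 1) = 5·(5^i) ≥ 5·(17i^4 - 3i^3).
Also, for i ≥ 7 we have 5·(17i^4 - 3i^3) ≥ 17(i+1)^4 - 3(i+1)^3, since 5·(17i^4 - 3i^3) − (17(i+1)^4 - 3(i+1)^3) = 68i^4 - 80i^3 - 93i^2 - 59i - 14, which is nonnegative for all i ≥ 7.
Combining, 5^(i + 1) ≥ 17(i+1)^4 - 3(i+1)^3.
Hence, by induction on n, the claim holds for every n ≥ 7.
Hence the smallest such n₀ is 7.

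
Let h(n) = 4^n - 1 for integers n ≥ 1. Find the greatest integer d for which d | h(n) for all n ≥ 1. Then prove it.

Computing the first values: h(1) = 3 and h(2) = 15; gcd(3, 15) = 3, so d ≤ 3.
We prove 3 | 4^n - 1 for all n ≥ 1 by induction on n.
Base step (n = 1): h(1) = 3 = 3·(1), so 3 | h(1).
For the inductive step, assume it holds for an arbitrary j ≥ 1, i.e. 3 | h(j). Then
4^{j+1} − 1^{j+1} = 4·4^j − 1·1^j = 4·(4^j − 1^j) + (3)·1^j. The first term is divisible by 3 by the inductive hypothesis, and the second term (3)·1^j is divisible by 3 since 3 | 3. Hence 3 | h(j+1).
Hence, by induction on n, the claim holds for every n ≥ 1.
Therefore the largest such d is 3.

d = 3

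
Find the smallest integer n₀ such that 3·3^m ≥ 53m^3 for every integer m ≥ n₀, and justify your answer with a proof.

At m = 8: 19683 < 27136, so the inequality fails and n₀ ≥ 9. We prove 3·3^m ≥ 53m^3 for all m ≥ 9.
Base step (m = 9): 3·3^m = 59049 and 53m^3 = 38637, so 59049 ≥ 38637.
For the inductive step, assume it holds for an arbitrary k ≥ 9, so 3·3^k ≥ 53k^3.
Then 3·3^(k + 1) = 3·(3·3^k) ≥ 3·(53k^3).
Also, for k ≥ 9 we have 3·(53k^3) ≥ 53(k+1)^3, since 3 ≥ (1 + 1/k)^3 for all k ≥ 9.
Combining, 3·3^(k + 1) ≥ 53(k+1)^3.
By induction, the statement is established for all m ≥ 9.
Hence the smallest such n₀ is 9.

n₀ = 9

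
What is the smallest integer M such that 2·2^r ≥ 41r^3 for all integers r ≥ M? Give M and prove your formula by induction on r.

At r = 16: 131072 < 167936, so the inequality fails and M ≥ 17. We prove 2·2^r ≥ 41r^3 for all r ≥ 17.
For the base case r = 17: 2·2^r = 262144 and 41r^3 = 201433, so 262144 ≥ 201433.
Inductive step: suppose the statement holds for some i ≥ 17, so 2·2^i ≥ 41i^3.
Then 2·2^(i + 1) = 2·(2·2^i) ≥ 2·(41i^3).
Also, for i ≥ 17 we have 2·(41i^3) ≥ 41(i+1)^3, since 2 ≥ (1 + 1/i)^3 for all i ≥ 17.
Combining, 2·2^(i + 1) ≥ 41(i+1)^3.
By the principle of mathematical induction, the result holds for all r ≥ 17.
Hence the smallest such M is 17.

M = 17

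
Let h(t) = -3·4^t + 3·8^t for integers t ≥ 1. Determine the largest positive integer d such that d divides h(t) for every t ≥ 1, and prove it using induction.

Computing the first values: h(1) = 12 and h(2) = 144; gcd(12, 144) = 12, so d ≤ 12.
We prove 12 | -3·4^t + 3·8^t for all t ≥ 1 by induction on t.
Base step (t = 1): h(1) = 12 = 12·(1), so 12 | h(1).
For the inductive step, assume it holds for an arbitrary m ≥ 1, i.e. 12 | h(m). Then
h(m+1) − 8·h(m) = (-3·4^(m+1) + 3·8^(m+1)) − 8·(-3·4^m + 3·8^m) = (-3)·4^m·(4 − 8) = (12)·4^m. Since 12 | h(m) by the inductive hypothesis, 12 | 8·h(m); and 12 | 12 since 12 = 12·1. Therefore 12 | h(m+1).
Hence, by induction on t, the claim holds for every t ≥ 1.
Therefore the largest such d is 12.

d = 12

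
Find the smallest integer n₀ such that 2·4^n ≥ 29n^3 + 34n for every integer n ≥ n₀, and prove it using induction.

n₀ = 6

At n = 5: 2048 < 3795, so the inequality fails and n₀ ≥ 6. We prove 2·4^n ≥ 29n^3 + 34n for all n ≥ 6.
Base case (n = 6): 2·4^n = 8192 and 29n^3 + 34n = 6468, so 8192 ≥ 6468.
For the inductive step, assume it holds for an arbitrary r ≥ 6, so 2·4^r ≥ 29r^3 + 34r.
Then 2·4^(r + 1) = 4·(2·4^r) ≥ 4·(29r^3 + 34r).
Also, for r ≥ 6 we have 4·(29r^3 + 34r) ≥ 29(r+1)^3 + 34(r+1), since 4·(29r^3 + 34r) − (29(r+1)^3 + 34(r+1)) = 87r^3 - 87r^2 + 15r - 63, which is nonnegative for all r ≥ 6.
Combining, 2·4^(r + 1) ≥ 29(r+1)^3 + 34(r+1).
This completes the induction.
Hence the smallest such n₀ is 6.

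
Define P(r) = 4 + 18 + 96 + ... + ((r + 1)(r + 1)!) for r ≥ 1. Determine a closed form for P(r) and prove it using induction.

We claim P(r) = (r + 2)! - 2 for all r ≥ 1.
Base step (r = 1): P(1) = 4, and the closed form gives 4. They agree.
For the inductive step, assume it holds for an arbitrary p ≥ 1, so P(p) = (p + 2)! - 2.
Then P(p+1) = P(p) + ((p + 2)(p + 2)!) = ((p + 2)! - 2) + ((p + 2)(p + 2)!).
Simplifying, P(p+1) = ((p+1) + 2)! - 2,
which is the closed form with r = p+1.
By the principle of mathematical induction, the result holds for all r ≥ 1.

P(r) = (r + 2)! - 2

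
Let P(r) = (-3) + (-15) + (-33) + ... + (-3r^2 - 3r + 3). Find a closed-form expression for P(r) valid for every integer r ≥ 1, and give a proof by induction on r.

We claim P(r) = -r(r^2 + 3r - 1) for all r ≥ 1.
When r = 1: P(1) = -3, and the closed form gives -3. They agree.
Suppose the result is true for r = k, so P(k) = k(-k^2 - 3k + 1).
Then P(k+1) = P(k) + (-3k - 3(k + 1)^2) = (k(-k^2 - 3k + 1)) + (-3k - 3(k + 1)^2).
Simplifying, P(k+1) = -(k + 1)(k^2 + 5k + 3) = -(k+1)((k+1)^2 + 3(k+1) - 1),
which is the closed form with r = k+1.
This completes the induction.

P(r) = -r(r^2 + 3r - 1)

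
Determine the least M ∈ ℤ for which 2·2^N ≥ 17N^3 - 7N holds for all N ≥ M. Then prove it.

At N = 14: 32768 < 46550, so the inequality fails and M ≥ 15. We prove 2·2^N ≥ 17N^3 - 7N for all N ≥ 15.
When N = 15: 2·2^N = 65536 and 17N^3 - 7N = 57270, so 65536 ≥ 57270.
Inductive step: suppose the statement holds for some r ≥ 15, so 2·2^r ≥ 17r^3 - 7r.
Then 2·2^(r + 1) = 2·(2·2^r) ≥ 2·(17r^3 - 7r).
Also, for r ≥ 15 we have 2·(17r^3 - 7r) ≥ 17(r+1)^3 - 7(r+1), since 2·(17r^3 - 7r) − (17(r+1)^3 - 7(r+1)) = 17r^3 - 51r^2 - 58r - 10, which is nonnegative for all r ≥ 15.
Combining, 2·2^(r + 1) ≥ 17(r+1)^3 - 7(r+1).
Hence, by induction on N, the claim holds for every N ≥ 15.
Hence the smallest such M is 15.

M = 15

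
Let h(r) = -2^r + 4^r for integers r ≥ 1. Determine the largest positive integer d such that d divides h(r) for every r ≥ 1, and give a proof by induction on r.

d = 2

Computing the first values: h(1) = 2 and h(2) = 12; gcd(2, 12) = 2, so d ≤ 2.
We prove 2 | -2^r + 4^r for all r ≥ 1 by induction on r.
For the base case r = 1: h(1) = 2 = 2·(1), so 2 | h(1).
Inductive step: suppose the statement holds for some j ≥ 1, i.e. 2 | h(j). Then
4^{j+1} − 2^{j+1} = 4·4^j − 2·2^j = 4·(4^j − 2^j) + (2)·2^j. The first term is divisible by 2 by the inductive hypothesis, and the second term (2)·2^j is divisible by 2 since 2 | 2. Hence 2 | h(j+1).
Hence, by induction on r, the claim holds for every r ≥ 1.
Therefore the largest such d is 2.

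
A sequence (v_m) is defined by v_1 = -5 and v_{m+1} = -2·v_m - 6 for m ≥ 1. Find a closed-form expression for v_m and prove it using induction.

v_m = -3(-2)^(m - 1) - 2

Computing the first terms: v_1 = -5, v_2 = 4, v_3 = -14. This suggests v_m = -3(-2)^(m - 1) - 2.
When m = 1: the formula gives -5 = -5 = v_1.
Inductive step: suppose the statement holds for some p ≥ 1, so v_p = -3(-2)^(p - 1) - 2.
Then v_{p+1} = -2·v_p - 6 = -2·(-3(-2)^(p - 1) - 2) - 6 = -3(-2)^p - 2 = -3(-2)^((p+1) - 1) - 2,
which is the claimed formula at m = p+1.
Hence, by induction on m, the claim holds for every m ≥ 1.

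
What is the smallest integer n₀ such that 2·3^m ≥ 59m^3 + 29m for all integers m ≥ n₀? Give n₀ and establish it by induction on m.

At m = 9: 39366 < 43272, so the inequality fails and n₀ ≥ 10. We prove 2·3^m ≥ 59m^3 + 29m for all m ≥ 10.
For the base case m = 10: 2·3^m = 118098 and 59m^3 + 29m = 59290, so 118098 ≥ 59290.
Inductive step: assume the claim holds for m = j, so 2·3^j ≥ 59j^3 + 29j.
Then 2·3^(j + 1) = 3·(2·3^j) ≥ 3·(59j^3 + 29j).
Also, for j ≥ 10 we have 3·(59j^3 + 29j) ≥ 59(j+1)^3 + 29(j+1), since 3·(59j^3 + 29j) − (59(j+1)^3 + 29(j+1)) = 118j^3 - 177j^2 - 119j - 88, which is nonnegative for all j ≥ 10.
Combining, 2·3^(j + 1) ≥ 59(j+1)^3 + 29(j+1).
By induction, the statement is established for all m ≥ 10.
Hence the smallest such n₀ is 10.

n₀ = 10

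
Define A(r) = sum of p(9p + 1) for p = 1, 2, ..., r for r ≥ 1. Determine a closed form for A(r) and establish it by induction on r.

A(r) = r(r + 1)(3r + 2)

We claim A(r) = r(r + 1)(3r + 2) for all r ≥ 1.
For the base case r = 1: A(1) = 10, and the closed form gives 10. They agree.
For the inductive step, assume it holds for an arbitrary p ≥ 1, so A(p) = p(3p^2 + 5p + 2).
Then A(p+1) = A(p) + ((p + 1)(9p + 10)) = (p(3p^2 + 5p + 2)) + ((p + 1)(9p + 10)).
Simplifying, A(p+1) = (p + 1)(p + 2)(3p + 5) = (p+1)((p+1) + 1)(3(p+1) + 2),
which is the closed form with r = p+1.
By induction, the statement is established for all r ≥ 1.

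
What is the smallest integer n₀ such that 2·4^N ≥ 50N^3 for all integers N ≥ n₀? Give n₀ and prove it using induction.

At N = 6: 8192 < 10800, so the inequality fails and n₀ ≥ 7. We prove 2·4^N ≥ 50N^3 for all N ≥ 7.
When N = 7: 2·4^N = 32768 and 50N^3 = 17150, so 32768 ≥ 17150.
Inductive step: suppose the statement holds for some j ≥ 7, so 2·4^j ≥ 50j^3.
Then 2·4^(j + 1) = 4·(2·4^j) ≥ 4·(50j^3).
Also, for j ≥ 7 we have 4·(50j^3) ≥ 50(j+1)^3, since 4 ≥ (1 + 1/j)^3 for all j ≥ 7.
Combining, 2·4^(j + 1) ≥ 50(j+1)^3.
This completes the induction.
Hence the smallest such n₀ is 7.

n₀ = 7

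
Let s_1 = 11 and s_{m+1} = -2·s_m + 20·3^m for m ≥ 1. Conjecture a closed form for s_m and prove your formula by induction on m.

s_m = -(-2)^(m - 1) + 4·3^m

Computing the first terms: s_1 = 11, s_2 = 38, s_3 = 104. This suggests s_m = -(-2)^(m - 1) + 4·3^m.
Base case (m = 1): the formula gives 11 = 11 = s_1.
For the inductive step, assume it holds for an arbitrary i ≥ 1, so s_i = -(-2)^(i - 1) + 4·3^i.
Then s_{i+1} = -2·s_i + 20·3^i = -2·(-(-2)^(i - 1) + 4·3^i) + 20·3^i = -(-2)^i + 4·3^(i + 1) = -(-2)^((i+1) - 1) + 4·3^(i+1),
which is the claimed formula at m = i+1.
By the principle of mathematical induction, the result holds for all m ≥ 1.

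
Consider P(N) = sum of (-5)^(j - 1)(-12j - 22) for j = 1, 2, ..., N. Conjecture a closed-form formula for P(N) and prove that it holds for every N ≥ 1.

P(N) = 2(-5)^N(N + 2) - 4

We claim P(N) = 2(-5)^N(N + 2) - 4 for all N ≥ 1.
Base step (N = 1): P(1) = -34, and the closed form gives -34. They agree.
Inductive step: assume the claim holds for N = j, so P(j) = 2(-5)^j(j + 2) - 4.
Then P(j+1) = P(j) + ((-5)^j(-12j - 34)) = (2(-5)^j(j + 2) - 4) + ((-5)^j(-12j - 34)).
Simplifying, P(j+1) = -10(-5)^j·j - 30(-5)^j - 4 = 2(-5)^(j+1)((j+1) + 2) - 4,
which is the closed form with N = j+1.
By induction, the statement is established for all N ≥ 1.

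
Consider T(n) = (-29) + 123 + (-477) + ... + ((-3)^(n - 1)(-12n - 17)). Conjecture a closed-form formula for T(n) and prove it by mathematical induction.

We claim T(n) = (-3)^n(3n + 5) - 5 for all n ≥ 1.
Base step (n = 1): T(1) = -29, and the closed form gives -29. They agree.
Inductive step: assume the claim holds for n = k, so T(k) = (-3)^k(3k + 5) - 5.
Then T(k+1) = T(k) + ((-3)^k(-12k - 29)) = ((-3)^k(3k + 5) - 5) + ((-3)^k(-12k - 29)).
Simplifying, T(k+1) = -9(-3)^k·k - 24(-3)^k - 5 = (-3)^(k+1)(3(k+1) + 5) - 5,
which is the closed form with n = k+1.
This completes the induction.

T(n) = (-3)^n(3n + 5) - 5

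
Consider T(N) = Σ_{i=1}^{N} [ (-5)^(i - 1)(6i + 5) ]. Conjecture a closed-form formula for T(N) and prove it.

T(N) = -(-5)^N(N + 1) + 1

We claim T(N) = -(-5)^N(N + 1) + 1 for all N ≥ 1.
For the base case N = 1: T(1) = 11, and the closed form gives 11. They agree.
Inductive step: assume the claim holds for N = i, so T(i) = -(-5)^i(i + 1) + 1.
Then T(i+1) = T(i) + ((-5)^i(6i + 11)) = (-(-5)^i(i + 1) + 1) + ((-5)^i(6i + 11)).
Simplifying, T(i+1) = 5(-5)^i·i + 10(-5)^i + 1 = -(-5)^(i+1)((i+1) + 1) + 1,
which is the closed form with N = i+1.
By the principle of mathematical induction, the result holds for all N ≥ 1.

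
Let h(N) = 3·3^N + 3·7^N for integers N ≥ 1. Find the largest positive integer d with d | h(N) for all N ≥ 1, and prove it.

Computing the first values: h(1) = 30 and h(2) = 174; gcd(30, 174) = 6, so d ≤ 6.
We prove 6 | 3·3^N + 3·7^N for all N ≥ 1 by induction on N.
Base case (N = 1): h(1) = 30 = 6·(5), so 6 | h(1).
For the inductive step, assume it holds for an arbitrary i ≥ 1, i.e. 6 | h(i). Then
h(i+1) − 7·h(i) = (3·3^(i+1) + 3·7^(i+1)) − 7·(3·3^i + 3·7^i) = (3)·3^i·(3 − 7) = (-12)·3^i. Since 6 | h(i) by the inductive hypothesis, 6 | 7·h(i); and 6 | -12 since -12 = 6·-2. Therefore 6 | h(i+1).
Hence, by induction on N, the claim holds for every N ≥ 1.
Therefore the largest such d is 6.

d = 6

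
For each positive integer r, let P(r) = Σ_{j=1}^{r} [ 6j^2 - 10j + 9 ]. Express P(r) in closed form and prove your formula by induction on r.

We claim P(r) = r(2r^2 - 2r + 5) for all r ≥ 1.
Base step (r = 1): P(1) = 5, and the closed form gives 5. They agree.
Inductive step: suppose the statement holds for some j ≥ 1, so P(j) = j(2j^2 - 2j + 5).
Then P(j+1) = P(j) + (6j^2 + 2j + 5) = (j(2j^2 - 2j + 5)) + (6j^2 + 2j + 5).
Simplifying, P(j+1) = (j + 1)(2j^2 + 2j + 5) = (j+1)(2(j+1)^2 - 2(j+1) + 5),
which is the closed form with r = j+1.
Hence, by induction on r, the claim holds for every r ≥ 1.

P(r) = r(2r^2 - 2r + 5)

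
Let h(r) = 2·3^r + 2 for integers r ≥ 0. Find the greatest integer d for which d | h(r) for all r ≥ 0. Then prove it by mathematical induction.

d = 4

Computing the first values: h(0) = 4 and h(1) = 8; gcd(4, 8) = 4, so d ≤ 4.
We prove 4 | 2·3^r + 2 for all r ≥ 0 by induction on r.
For the base case r = 0: h(0) = 4 = 4·(1), so 4 | h(0).
Inductive step: assume the claim holds for r = i, i.e. 4 | h(i). Then
h(i+1) = 2·3^(i+1) + 2 = 3·(2·3^i + 2) - 4 = 3·h(i) - 4. The first term is divisible by 4 by the inductive hypothesis, and -4 is divisible by 4. Hence 4 | h(i+1).
By the principle of mathematical induction, the result holds for all r ≥ 0.
Therefore the largest such d is 4.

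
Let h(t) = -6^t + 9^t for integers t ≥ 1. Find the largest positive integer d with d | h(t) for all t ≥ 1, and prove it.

d = 3

Computing the first values: h(1) = 3 and h(2) = 45; gcd(3, 45) = 3, so d ≤ 3.
We prove 3 | -6^t + 9^t for all t ≥ 1 by induction on t.
Base step (t = 1): h(1) = 3 = 3·(1), so 3 | h(1).
Inductive step: assume the claim holds for t = j, i.e. 3 | h(j). Then
9^{j+1} − 6^{j+1} = 9·9^j − 6·6^j = 9·(9^j − 6^j) + (3)·6^j. The first term is divisible by 3 by the inductive hypothesis, and the second term (3)·6^j is divisible by 3 since 3 | 3. Hence 3 | h(j+1).
By induction, the statement is established for all t ≥ 1.
Therefore the largest such d is 3.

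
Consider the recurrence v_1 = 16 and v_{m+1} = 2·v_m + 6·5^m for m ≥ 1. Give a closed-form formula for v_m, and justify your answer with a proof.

v_m = 3·2^m + 2·5^m

Computing the first terms: v_1 = 16, v_2 = 62, v_3 = 274. This suggests v_m = 3·2^m + 2·5^m.
For the base case m = 1: the formula gives 16 = 16 = v_1.
For the inductive step, assume it holds for an arbitrary p ≥ 1, so v_p = 3·2^p + 2·5^p.
Then v_{p+1} = 2·v_p + 6·5^p = 2·(3·2^p + 2·5^p) + 6·5^p = 3·2^(p + 1) + 2·5^(p + 1),
which is the claimed formula at m = p+1.
Hence, by induction on m, the claim holds for every m ≥ 1.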